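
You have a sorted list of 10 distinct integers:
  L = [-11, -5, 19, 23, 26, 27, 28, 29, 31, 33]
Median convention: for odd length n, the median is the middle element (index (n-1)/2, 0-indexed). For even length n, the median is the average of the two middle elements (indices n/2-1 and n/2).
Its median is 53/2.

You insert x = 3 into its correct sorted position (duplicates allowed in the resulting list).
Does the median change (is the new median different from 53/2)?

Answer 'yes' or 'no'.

Answer: yes

Derivation:
Old median = 53/2
Insert x = 3
New median = 26
Changed? yes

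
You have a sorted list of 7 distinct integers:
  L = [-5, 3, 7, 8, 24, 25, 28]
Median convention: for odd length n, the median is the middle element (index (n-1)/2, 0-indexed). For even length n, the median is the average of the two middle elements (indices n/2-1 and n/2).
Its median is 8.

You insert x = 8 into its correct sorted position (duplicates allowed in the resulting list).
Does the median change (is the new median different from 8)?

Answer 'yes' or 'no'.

Old median = 8
Insert x = 8
New median = 8
Changed? no

Answer: no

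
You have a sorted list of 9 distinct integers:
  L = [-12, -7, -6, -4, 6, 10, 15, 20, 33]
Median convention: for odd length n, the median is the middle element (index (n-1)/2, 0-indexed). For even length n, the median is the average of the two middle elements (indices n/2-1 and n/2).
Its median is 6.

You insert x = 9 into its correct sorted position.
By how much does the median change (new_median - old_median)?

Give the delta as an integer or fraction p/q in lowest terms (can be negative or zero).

Answer: 3/2

Derivation:
Old median = 6
After inserting x = 9: new sorted = [-12, -7, -6, -4, 6, 9, 10, 15, 20, 33]
New median = 15/2
Delta = 15/2 - 6 = 3/2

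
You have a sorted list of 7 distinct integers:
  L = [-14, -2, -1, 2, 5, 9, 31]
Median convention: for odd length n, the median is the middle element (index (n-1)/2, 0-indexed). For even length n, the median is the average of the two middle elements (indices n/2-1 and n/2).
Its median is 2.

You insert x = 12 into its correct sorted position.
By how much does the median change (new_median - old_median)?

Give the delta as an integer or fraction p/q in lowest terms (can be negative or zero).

Answer: 3/2

Derivation:
Old median = 2
After inserting x = 12: new sorted = [-14, -2, -1, 2, 5, 9, 12, 31]
New median = 7/2
Delta = 7/2 - 2 = 3/2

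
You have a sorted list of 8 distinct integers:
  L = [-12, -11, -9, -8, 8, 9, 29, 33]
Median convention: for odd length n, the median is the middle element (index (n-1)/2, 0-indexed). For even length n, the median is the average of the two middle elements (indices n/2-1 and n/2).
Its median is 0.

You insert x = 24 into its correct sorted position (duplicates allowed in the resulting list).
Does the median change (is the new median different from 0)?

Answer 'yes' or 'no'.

Answer: yes

Derivation:
Old median = 0
Insert x = 24
New median = 8
Changed? yes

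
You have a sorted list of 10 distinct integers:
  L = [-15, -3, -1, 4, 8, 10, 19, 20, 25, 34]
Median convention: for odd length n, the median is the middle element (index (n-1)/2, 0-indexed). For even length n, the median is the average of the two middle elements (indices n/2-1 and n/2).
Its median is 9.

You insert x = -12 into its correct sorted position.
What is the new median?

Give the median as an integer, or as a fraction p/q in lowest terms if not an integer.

Old list (sorted, length 10): [-15, -3, -1, 4, 8, 10, 19, 20, 25, 34]
Old median = 9
Insert x = -12
Old length even (10). Middle pair: indices 4,5 = 8,10.
New length odd (11). New median = single middle element.
x = -12: 1 elements are < x, 9 elements are > x.
New sorted list: [-15, -12, -3, -1, 4, 8, 10, 19, 20, 25, 34]
New median = 8

Answer: 8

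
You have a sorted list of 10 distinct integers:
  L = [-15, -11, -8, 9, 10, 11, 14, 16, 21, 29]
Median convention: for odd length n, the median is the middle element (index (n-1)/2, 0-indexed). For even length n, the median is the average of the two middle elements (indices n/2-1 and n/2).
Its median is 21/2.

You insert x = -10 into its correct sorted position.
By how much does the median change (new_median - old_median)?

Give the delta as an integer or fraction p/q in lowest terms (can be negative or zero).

Old median = 21/2
After inserting x = -10: new sorted = [-15, -11, -10, -8, 9, 10, 11, 14, 16, 21, 29]
New median = 10
Delta = 10 - 21/2 = -1/2

Answer: -1/2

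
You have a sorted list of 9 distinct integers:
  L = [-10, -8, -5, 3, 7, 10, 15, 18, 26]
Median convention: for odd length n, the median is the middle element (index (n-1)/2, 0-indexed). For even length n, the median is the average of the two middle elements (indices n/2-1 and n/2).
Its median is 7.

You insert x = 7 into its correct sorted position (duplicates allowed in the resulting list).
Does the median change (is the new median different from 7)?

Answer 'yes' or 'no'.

Old median = 7
Insert x = 7
New median = 7
Changed? no

Answer: no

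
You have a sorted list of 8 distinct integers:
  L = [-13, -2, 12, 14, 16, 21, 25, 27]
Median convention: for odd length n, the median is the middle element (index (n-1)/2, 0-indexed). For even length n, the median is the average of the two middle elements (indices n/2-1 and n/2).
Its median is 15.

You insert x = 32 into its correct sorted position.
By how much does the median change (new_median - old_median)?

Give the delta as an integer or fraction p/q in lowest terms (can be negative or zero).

Old median = 15
After inserting x = 32: new sorted = [-13, -2, 12, 14, 16, 21, 25, 27, 32]
New median = 16
Delta = 16 - 15 = 1

Answer: 1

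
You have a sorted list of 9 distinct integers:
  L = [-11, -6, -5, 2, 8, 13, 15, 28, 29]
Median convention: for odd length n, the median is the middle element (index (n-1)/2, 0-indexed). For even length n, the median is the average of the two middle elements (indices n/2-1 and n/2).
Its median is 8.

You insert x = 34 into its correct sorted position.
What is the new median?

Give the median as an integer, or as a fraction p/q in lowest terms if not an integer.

Old list (sorted, length 9): [-11, -6, -5, 2, 8, 13, 15, 28, 29]
Old median = 8
Insert x = 34
Old length odd (9). Middle was index 4 = 8.
New length even (10). New median = avg of two middle elements.
x = 34: 9 elements are < x, 0 elements are > x.
New sorted list: [-11, -6, -5, 2, 8, 13, 15, 28, 29, 34]
New median = 21/2

Answer: 21/2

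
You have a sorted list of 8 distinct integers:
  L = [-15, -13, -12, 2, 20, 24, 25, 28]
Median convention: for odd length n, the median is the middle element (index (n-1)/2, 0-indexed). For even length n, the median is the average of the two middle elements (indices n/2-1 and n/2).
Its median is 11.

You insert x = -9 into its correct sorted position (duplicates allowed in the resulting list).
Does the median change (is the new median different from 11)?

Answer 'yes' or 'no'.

Answer: yes

Derivation:
Old median = 11
Insert x = -9
New median = 2
Changed? yes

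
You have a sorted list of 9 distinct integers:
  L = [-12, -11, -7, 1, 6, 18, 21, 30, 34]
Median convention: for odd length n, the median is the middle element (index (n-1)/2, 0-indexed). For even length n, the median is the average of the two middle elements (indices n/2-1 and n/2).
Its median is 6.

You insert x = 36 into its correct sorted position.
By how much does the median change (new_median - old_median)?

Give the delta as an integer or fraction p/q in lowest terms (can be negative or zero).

Answer: 6

Derivation:
Old median = 6
After inserting x = 36: new sorted = [-12, -11, -7, 1, 6, 18, 21, 30, 34, 36]
New median = 12
Delta = 12 - 6 = 6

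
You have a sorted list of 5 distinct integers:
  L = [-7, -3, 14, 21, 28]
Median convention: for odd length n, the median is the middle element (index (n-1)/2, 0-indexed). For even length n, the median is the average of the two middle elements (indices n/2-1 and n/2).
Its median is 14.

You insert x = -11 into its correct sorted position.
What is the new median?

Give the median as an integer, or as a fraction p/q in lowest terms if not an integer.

Answer: 11/2

Derivation:
Old list (sorted, length 5): [-7, -3, 14, 21, 28]
Old median = 14
Insert x = -11
Old length odd (5). Middle was index 2 = 14.
New length even (6). New median = avg of two middle elements.
x = -11: 0 elements are < x, 5 elements are > x.
New sorted list: [-11, -7, -3, 14, 21, 28]
New median = 11/2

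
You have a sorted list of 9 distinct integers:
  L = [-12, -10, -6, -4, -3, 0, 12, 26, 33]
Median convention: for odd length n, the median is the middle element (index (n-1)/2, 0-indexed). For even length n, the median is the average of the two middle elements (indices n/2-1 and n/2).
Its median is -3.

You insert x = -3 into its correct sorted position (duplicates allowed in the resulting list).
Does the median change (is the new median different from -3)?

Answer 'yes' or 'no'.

Old median = -3
Insert x = -3
New median = -3
Changed? no

Answer: no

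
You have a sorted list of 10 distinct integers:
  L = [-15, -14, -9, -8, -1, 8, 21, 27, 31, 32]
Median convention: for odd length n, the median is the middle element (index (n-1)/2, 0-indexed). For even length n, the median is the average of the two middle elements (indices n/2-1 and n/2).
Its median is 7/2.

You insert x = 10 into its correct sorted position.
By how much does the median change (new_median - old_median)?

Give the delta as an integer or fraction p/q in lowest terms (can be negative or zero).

Answer: 9/2

Derivation:
Old median = 7/2
After inserting x = 10: new sorted = [-15, -14, -9, -8, -1, 8, 10, 21, 27, 31, 32]
New median = 8
Delta = 8 - 7/2 = 9/2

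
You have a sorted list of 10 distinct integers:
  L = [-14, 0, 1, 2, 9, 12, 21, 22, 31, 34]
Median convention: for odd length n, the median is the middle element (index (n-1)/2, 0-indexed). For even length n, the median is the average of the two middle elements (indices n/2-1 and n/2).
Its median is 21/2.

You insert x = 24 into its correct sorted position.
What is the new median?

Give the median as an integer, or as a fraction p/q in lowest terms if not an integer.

Answer: 12

Derivation:
Old list (sorted, length 10): [-14, 0, 1, 2, 9, 12, 21, 22, 31, 34]
Old median = 21/2
Insert x = 24
Old length even (10). Middle pair: indices 4,5 = 9,12.
New length odd (11). New median = single middle element.
x = 24: 8 elements are < x, 2 elements are > x.
New sorted list: [-14, 0, 1, 2, 9, 12, 21, 22, 24, 31, 34]
New median = 12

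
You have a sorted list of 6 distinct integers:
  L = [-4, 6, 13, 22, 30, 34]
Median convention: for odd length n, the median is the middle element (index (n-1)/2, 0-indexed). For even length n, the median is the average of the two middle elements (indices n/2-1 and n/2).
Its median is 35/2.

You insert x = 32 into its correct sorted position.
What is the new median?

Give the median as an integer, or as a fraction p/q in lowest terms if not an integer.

Old list (sorted, length 6): [-4, 6, 13, 22, 30, 34]
Old median = 35/2
Insert x = 32
Old length even (6). Middle pair: indices 2,3 = 13,22.
New length odd (7). New median = single middle element.
x = 32: 5 elements are < x, 1 elements are > x.
New sorted list: [-4, 6, 13, 22, 30, 32, 34]
New median = 22

Answer: 22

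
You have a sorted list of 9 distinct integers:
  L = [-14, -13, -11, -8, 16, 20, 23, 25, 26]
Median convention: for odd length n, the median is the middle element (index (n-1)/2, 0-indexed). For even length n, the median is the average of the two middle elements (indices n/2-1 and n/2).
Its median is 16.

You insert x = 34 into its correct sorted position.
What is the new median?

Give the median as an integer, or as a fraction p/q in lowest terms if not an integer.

Answer: 18

Derivation:
Old list (sorted, length 9): [-14, -13, -11, -8, 16, 20, 23, 25, 26]
Old median = 16
Insert x = 34
Old length odd (9). Middle was index 4 = 16.
New length even (10). New median = avg of two middle elements.
x = 34: 9 elements are < x, 0 elements are > x.
New sorted list: [-14, -13, -11, -8, 16, 20, 23, 25, 26, 34]
New median = 18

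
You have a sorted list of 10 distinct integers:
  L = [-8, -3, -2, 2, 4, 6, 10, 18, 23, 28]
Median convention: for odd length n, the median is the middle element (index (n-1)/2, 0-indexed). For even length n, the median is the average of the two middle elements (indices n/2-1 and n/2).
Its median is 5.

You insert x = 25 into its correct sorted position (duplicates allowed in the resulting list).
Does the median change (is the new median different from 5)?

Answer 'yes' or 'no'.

Old median = 5
Insert x = 25
New median = 6
Changed? yes

Answer: yes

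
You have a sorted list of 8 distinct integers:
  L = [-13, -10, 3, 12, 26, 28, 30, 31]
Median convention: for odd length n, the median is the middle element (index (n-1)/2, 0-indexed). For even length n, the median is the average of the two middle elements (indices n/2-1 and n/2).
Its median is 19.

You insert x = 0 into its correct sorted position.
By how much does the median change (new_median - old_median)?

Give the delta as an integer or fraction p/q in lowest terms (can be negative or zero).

Old median = 19
After inserting x = 0: new sorted = [-13, -10, 0, 3, 12, 26, 28, 30, 31]
New median = 12
Delta = 12 - 19 = -7

Answer: -7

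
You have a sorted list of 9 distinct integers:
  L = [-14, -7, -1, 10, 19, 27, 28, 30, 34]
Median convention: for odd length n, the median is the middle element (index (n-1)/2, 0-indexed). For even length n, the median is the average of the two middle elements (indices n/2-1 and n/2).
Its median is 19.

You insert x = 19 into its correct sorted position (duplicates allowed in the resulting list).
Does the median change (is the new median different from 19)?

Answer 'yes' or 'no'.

Old median = 19
Insert x = 19
New median = 19
Changed? no

Answer: no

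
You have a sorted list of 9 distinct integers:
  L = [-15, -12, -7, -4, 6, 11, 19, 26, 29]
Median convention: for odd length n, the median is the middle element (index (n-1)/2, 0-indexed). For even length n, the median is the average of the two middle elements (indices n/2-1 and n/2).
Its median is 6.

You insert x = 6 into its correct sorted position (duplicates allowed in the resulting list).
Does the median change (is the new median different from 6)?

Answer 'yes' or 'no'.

Answer: no

Derivation:
Old median = 6
Insert x = 6
New median = 6
Changed? no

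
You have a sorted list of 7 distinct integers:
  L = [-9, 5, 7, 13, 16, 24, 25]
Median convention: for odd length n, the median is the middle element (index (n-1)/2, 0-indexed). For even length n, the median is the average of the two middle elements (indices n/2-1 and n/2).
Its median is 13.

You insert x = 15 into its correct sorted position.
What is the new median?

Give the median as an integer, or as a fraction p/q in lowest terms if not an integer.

Old list (sorted, length 7): [-9, 5, 7, 13, 16, 24, 25]
Old median = 13
Insert x = 15
Old length odd (7). Middle was index 3 = 13.
New length even (8). New median = avg of two middle elements.
x = 15: 4 elements are < x, 3 elements are > x.
New sorted list: [-9, 5, 7, 13, 15, 16, 24, 25]
New median = 14

Answer: 14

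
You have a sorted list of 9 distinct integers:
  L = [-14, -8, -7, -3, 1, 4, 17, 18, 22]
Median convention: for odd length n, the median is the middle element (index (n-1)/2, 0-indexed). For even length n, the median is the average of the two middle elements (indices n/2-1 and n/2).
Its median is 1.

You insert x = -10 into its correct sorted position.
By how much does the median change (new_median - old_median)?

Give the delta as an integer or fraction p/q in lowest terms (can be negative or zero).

Old median = 1
After inserting x = -10: new sorted = [-14, -10, -8, -7, -3, 1, 4, 17, 18, 22]
New median = -1
Delta = -1 - 1 = -2

Answer: -2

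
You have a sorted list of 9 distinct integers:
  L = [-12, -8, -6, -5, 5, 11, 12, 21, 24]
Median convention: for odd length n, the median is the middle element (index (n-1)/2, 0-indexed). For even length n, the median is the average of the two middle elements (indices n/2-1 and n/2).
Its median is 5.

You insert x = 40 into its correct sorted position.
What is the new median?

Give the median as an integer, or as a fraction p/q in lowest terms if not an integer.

Answer: 8

Derivation:
Old list (sorted, length 9): [-12, -8, -6, -5, 5, 11, 12, 21, 24]
Old median = 5
Insert x = 40
Old length odd (9). Middle was index 4 = 5.
New length even (10). New median = avg of two middle elements.
x = 40: 9 elements are < x, 0 elements are > x.
New sorted list: [-12, -8, -6, -5, 5, 11, 12, 21, 24, 40]
New median = 8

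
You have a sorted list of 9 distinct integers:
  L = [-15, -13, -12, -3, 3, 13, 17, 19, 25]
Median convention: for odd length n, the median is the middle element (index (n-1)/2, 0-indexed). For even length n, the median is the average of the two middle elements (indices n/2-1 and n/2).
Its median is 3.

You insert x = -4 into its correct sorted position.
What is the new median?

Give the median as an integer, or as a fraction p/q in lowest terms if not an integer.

Answer: 0

Derivation:
Old list (sorted, length 9): [-15, -13, -12, -3, 3, 13, 17, 19, 25]
Old median = 3
Insert x = -4
Old length odd (9). Middle was index 4 = 3.
New length even (10). New median = avg of two middle elements.
x = -4: 3 elements are < x, 6 elements are > x.
New sorted list: [-15, -13, -12, -4, -3, 3, 13, 17, 19, 25]
New median = 0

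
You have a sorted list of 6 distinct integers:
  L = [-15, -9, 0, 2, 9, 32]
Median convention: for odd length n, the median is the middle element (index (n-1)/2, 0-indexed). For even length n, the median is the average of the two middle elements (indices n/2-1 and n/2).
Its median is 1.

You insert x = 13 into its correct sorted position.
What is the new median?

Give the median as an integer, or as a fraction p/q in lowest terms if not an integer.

Answer: 2

Derivation:
Old list (sorted, length 6): [-15, -9, 0, 2, 9, 32]
Old median = 1
Insert x = 13
Old length even (6). Middle pair: indices 2,3 = 0,2.
New length odd (7). New median = single middle element.
x = 13: 5 elements are < x, 1 elements are > x.
New sorted list: [-15, -9, 0, 2, 9, 13, 32]
New median = 2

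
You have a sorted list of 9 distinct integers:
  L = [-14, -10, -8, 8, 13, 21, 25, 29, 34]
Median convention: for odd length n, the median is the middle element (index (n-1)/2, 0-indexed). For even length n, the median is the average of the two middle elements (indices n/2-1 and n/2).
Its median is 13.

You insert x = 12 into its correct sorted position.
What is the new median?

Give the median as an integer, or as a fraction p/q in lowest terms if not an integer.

Old list (sorted, length 9): [-14, -10, -8, 8, 13, 21, 25, 29, 34]
Old median = 13
Insert x = 12
Old length odd (9). Middle was index 4 = 13.
New length even (10). New median = avg of two middle elements.
x = 12: 4 elements are < x, 5 elements are > x.
New sorted list: [-14, -10, -8, 8, 12, 13, 21, 25, 29, 34]
New median = 25/2

Answer: 25/2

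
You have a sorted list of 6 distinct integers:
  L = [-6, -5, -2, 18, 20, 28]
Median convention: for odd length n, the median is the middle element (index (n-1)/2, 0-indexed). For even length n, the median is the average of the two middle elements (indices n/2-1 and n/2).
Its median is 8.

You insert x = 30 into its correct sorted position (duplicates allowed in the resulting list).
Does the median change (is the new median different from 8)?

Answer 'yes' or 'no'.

Old median = 8
Insert x = 30
New median = 18
Changed? yes

Answer: yes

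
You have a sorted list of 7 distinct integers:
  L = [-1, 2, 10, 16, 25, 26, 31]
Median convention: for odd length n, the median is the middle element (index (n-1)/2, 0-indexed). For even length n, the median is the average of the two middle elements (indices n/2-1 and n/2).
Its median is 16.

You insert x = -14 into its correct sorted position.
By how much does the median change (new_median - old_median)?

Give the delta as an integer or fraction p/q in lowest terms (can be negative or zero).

Answer: -3

Derivation:
Old median = 16
After inserting x = -14: new sorted = [-14, -1, 2, 10, 16, 25, 26, 31]
New median = 13
Delta = 13 - 16 = -3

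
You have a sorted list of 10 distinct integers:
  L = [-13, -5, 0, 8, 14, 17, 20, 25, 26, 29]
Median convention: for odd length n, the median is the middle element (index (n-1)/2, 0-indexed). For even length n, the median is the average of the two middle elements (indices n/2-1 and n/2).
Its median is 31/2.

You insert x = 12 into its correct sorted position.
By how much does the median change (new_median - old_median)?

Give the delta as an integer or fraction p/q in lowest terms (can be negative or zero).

Answer: -3/2

Derivation:
Old median = 31/2
After inserting x = 12: new sorted = [-13, -5, 0, 8, 12, 14, 17, 20, 25, 26, 29]
New median = 14
Delta = 14 - 31/2 = -3/2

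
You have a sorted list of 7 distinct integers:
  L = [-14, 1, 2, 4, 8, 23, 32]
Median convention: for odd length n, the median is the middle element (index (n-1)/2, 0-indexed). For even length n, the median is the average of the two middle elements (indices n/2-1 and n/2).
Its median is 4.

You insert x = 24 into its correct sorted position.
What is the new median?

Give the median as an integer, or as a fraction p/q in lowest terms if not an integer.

Old list (sorted, length 7): [-14, 1, 2, 4, 8, 23, 32]
Old median = 4
Insert x = 24
Old length odd (7). Middle was index 3 = 4.
New length even (8). New median = avg of two middle elements.
x = 24: 6 elements are < x, 1 elements are > x.
New sorted list: [-14, 1, 2, 4, 8, 23, 24, 32]
New median = 6

Answer: 6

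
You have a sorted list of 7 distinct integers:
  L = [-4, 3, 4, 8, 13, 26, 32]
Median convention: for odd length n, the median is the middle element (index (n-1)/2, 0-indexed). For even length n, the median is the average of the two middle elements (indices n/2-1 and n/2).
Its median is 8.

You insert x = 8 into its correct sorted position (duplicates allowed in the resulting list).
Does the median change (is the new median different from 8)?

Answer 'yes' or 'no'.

Answer: no

Derivation:
Old median = 8
Insert x = 8
New median = 8
Changed? no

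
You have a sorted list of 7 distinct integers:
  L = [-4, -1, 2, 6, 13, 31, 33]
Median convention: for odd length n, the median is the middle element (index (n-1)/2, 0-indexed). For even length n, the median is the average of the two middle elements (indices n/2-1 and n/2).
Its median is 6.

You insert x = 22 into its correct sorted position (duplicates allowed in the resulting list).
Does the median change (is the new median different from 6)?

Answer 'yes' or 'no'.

Old median = 6
Insert x = 22
New median = 19/2
Changed? yes

Answer: yes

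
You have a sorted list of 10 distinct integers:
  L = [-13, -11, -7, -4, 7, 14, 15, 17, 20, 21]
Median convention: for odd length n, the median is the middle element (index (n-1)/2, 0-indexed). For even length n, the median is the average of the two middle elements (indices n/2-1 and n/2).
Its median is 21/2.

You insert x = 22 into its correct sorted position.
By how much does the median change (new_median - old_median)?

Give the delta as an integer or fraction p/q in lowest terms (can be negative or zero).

Old median = 21/2
After inserting x = 22: new sorted = [-13, -11, -7, -4, 7, 14, 15, 17, 20, 21, 22]
New median = 14
Delta = 14 - 21/2 = 7/2

Answer: 7/2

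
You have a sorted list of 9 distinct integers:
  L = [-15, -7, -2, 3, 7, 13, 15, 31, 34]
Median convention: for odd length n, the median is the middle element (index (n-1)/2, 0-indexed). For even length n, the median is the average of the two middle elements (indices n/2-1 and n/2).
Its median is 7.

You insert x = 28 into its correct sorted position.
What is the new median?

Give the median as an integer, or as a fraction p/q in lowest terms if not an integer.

Old list (sorted, length 9): [-15, -7, -2, 3, 7, 13, 15, 31, 34]
Old median = 7
Insert x = 28
Old length odd (9). Middle was index 4 = 7.
New length even (10). New median = avg of two middle elements.
x = 28: 7 elements are < x, 2 elements are > x.
New sorted list: [-15, -7, -2, 3, 7, 13, 15, 28, 31, 34]
New median = 10

Answer: 10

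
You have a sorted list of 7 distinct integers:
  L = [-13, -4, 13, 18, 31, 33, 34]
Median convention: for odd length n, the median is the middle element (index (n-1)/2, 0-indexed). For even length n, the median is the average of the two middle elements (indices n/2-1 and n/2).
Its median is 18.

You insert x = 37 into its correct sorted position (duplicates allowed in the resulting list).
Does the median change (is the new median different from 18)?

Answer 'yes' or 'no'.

Answer: yes

Derivation:
Old median = 18
Insert x = 37
New median = 49/2
Changed? yes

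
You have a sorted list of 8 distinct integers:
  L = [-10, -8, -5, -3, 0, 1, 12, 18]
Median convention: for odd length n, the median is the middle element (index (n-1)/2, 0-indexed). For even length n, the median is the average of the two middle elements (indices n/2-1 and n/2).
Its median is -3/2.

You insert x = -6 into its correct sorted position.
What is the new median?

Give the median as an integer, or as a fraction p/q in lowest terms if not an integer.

Answer: -3

Derivation:
Old list (sorted, length 8): [-10, -8, -5, -3, 0, 1, 12, 18]
Old median = -3/2
Insert x = -6
Old length even (8). Middle pair: indices 3,4 = -3,0.
New length odd (9). New median = single middle element.
x = -6: 2 elements are < x, 6 elements are > x.
New sorted list: [-10, -8, -6, -5, -3, 0, 1, 12, 18]
New median = -3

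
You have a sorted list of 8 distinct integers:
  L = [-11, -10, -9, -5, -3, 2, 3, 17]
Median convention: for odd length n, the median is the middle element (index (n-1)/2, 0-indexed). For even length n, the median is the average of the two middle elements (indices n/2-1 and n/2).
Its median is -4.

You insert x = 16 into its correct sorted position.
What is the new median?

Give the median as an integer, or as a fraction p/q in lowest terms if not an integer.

Answer: -3

Derivation:
Old list (sorted, length 8): [-11, -10, -9, -5, -3, 2, 3, 17]
Old median = -4
Insert x = 16
Old length even (8). Middle pair: indices 3,4 = -5,-3.
New length odd (9). New median = single middle element.
x = 16: 7 elements are < x, 1 elements are > x.
New sorted list: [-11, -10, -9, -5, -3, 2, 3, 16, 17]
New median = -3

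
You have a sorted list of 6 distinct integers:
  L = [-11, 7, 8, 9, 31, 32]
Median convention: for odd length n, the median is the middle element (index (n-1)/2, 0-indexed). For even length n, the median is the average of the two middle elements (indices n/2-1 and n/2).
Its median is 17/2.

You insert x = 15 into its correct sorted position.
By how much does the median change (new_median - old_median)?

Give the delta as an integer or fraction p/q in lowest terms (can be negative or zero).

Answer: 1/2

Derivation:
Old median = 17/2
After inserting x = 15: new sorted = [-11, 7, 8, 9, 15, 31, 32]
New median = 9
Delta = 9 - 17/2 = 1/2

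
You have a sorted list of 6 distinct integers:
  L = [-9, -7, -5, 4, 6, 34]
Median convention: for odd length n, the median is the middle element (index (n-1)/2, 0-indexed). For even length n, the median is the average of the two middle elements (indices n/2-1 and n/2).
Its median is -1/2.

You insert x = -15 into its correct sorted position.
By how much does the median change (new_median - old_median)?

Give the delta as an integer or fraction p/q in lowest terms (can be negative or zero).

Answer: -9/2

Derivation:
Old median = -1/2
After inserting x = -15: new sorted = [-15, -9, -7, -5, 4, 6, 34]
New median = -5
Delta = -5 - -1/2 = -9/2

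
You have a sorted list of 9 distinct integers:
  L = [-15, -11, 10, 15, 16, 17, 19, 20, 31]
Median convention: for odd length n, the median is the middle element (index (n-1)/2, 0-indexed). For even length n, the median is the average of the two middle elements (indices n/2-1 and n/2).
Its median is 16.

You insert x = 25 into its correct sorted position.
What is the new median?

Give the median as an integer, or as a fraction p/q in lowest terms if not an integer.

Answer: 33/2

Derivation:
Old list (sorted, length 9): [-15, -11, 10, 15, 16, 17, 19, 20, 31]
Old median = 16
Insert x = 25
Old length odd (9). Middle was index 4 = 16.
New length even (10). New median = avg of two middle elements.
x = 25: 8 elements are < x, 1 elements are > x.
New sorted list: [-15, -11, 10, 15, 16, 17, 19, 20, 25, 31]
New median = 33/2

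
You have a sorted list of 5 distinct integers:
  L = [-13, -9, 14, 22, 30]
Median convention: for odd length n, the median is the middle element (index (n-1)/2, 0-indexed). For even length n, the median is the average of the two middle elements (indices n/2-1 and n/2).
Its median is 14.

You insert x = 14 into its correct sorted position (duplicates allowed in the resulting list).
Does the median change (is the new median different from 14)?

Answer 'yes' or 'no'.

Answer: no

Derivation:
Old median = 14
Insert x = 14
New median = 14
Changed? no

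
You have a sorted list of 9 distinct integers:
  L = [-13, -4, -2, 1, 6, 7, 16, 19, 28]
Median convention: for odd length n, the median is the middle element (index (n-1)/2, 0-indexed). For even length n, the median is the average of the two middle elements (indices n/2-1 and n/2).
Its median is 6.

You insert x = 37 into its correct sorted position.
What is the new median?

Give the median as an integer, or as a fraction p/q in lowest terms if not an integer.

Answer: 13/2

Derivation:
Old list (sorted, length 9): [-13, -4, -2, 1, 6, 7, 16, 19, 28]
Old median = 6
Insert x = 37
Old length odd (9). Middle was index 4 = 6.
New length even (10). New median = avg of two middle elements.
x = 37: 9 elements are < x, 0 elements are > x.
New sorted list: [-13, -4, -2, 1, 6, 7, 16, 19, 28, 37]
New median = 13/2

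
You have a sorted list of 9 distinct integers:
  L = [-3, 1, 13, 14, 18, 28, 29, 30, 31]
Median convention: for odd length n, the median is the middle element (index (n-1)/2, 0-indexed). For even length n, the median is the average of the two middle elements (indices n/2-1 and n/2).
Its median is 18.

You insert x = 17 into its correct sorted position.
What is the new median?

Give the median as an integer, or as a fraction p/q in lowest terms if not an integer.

Old list (sorted, length 9): [-3, 1, 13, 14, 18, 28, 29, 30, 31]
Old median = 18
Insert x = 17
Old length odd (9). Middle was index 4 = 18.
New length even (10). New median = avg of two middle elements.
x = 17: 4 elements are < x, 5 elements are > x.
New sorted list: [-3, 1, 13, 14, 17, 18, 28, 29, 30, 31]
New median = 35/2

Answer: 35/2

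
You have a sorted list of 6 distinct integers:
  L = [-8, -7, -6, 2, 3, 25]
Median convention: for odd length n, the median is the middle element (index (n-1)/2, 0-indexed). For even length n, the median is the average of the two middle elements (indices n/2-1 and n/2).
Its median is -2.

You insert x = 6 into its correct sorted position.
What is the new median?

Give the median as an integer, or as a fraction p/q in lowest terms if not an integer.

Answer: 2

Derivation:
Old list (sorted, length 6): [-8, -7, -6, 2, 3, 25]
Old median = -2
Insert x = 6
Old length even (6). Middle pair: indices 2,3 = -6,2.
New length odd (7). New median = single middle element.
x = 6: 5 elements are < x, 1 elements are > x.
New sorted list: [-8, -7, -6, 2, 3, 6, 25]
New median = 2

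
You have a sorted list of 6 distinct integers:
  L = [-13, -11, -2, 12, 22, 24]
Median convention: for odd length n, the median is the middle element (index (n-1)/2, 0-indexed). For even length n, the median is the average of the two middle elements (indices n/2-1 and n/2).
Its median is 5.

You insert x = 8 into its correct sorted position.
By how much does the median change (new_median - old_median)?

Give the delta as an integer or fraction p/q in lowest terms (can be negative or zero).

Answer: 3

Derivation:
Old median = 5
After inserting x = 8: new sorted = [-13, -11, -2, 8, 12, 22, 24]
New median = 8
Delta = 8 - 5 = 3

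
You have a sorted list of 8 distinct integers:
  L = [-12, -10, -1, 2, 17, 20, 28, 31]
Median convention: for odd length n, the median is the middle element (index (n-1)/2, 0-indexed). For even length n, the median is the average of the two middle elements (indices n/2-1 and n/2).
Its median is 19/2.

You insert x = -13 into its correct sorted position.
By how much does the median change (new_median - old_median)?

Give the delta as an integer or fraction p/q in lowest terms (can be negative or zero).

Old median = 19/2
After inserting x = -13: new sorted = [-13, -12, -10, -1, 2, 17, 20, 28, 31]
New median = 2
Delta = 2 - 19/2 = -15/2

Answer: -15/2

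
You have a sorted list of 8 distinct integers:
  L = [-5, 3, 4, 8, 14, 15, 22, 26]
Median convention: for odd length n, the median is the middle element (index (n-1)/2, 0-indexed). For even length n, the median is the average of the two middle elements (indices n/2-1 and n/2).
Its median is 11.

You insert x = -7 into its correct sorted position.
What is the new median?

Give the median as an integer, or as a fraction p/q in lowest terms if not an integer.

Answer: 8

Derivation:
Old list (sorted, length 8): [-5, 3, 4, 8, 14, 15, 22, 26]
Old median = 11
Insert x = -7
Old length even (8). Middle pair: indices 3,4 = 8,14.
New length odd (9). New median = single middle element.
x = -7: 0 elements are < x, 8 elements are > x.
New sorted list: [-7, -5, 3, 4, 8, 14, 15, 22, 26]
New median = 8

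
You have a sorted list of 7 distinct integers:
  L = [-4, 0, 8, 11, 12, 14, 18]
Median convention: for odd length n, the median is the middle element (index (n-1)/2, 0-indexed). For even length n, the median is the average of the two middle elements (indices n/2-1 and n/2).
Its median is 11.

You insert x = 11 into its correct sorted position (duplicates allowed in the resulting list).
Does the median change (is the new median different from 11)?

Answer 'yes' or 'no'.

Old median = 11
Insert x = 11
New median = 11
Changed? no

Answer: no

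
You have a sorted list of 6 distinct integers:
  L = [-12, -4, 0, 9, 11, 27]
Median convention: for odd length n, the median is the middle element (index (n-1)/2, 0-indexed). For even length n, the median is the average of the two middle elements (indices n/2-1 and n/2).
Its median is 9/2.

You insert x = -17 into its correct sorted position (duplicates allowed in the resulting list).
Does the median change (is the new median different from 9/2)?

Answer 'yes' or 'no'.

Answer: yes

Derivation:
Old median = 9/2
Insert x = -17
New median = 0
Changed? yes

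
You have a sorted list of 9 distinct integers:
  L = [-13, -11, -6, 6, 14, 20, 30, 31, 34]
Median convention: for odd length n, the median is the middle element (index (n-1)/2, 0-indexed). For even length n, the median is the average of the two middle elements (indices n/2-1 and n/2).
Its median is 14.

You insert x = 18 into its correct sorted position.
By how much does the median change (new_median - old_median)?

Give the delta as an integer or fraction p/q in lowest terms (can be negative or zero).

Answer: 2

Derivation:
Old median = 14
After inserting x = 18: new sorted = [-13, -11, -6, 6, 14, 18, 20, 30, 31, 34]
New median = 16
Delta = 16 - 14 = 2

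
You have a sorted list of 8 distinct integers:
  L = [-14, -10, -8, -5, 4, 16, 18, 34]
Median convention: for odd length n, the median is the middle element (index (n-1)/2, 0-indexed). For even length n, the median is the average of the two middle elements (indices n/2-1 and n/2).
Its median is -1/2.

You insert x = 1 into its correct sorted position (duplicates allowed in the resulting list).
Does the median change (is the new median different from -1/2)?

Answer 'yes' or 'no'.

Old median = -1/2
Insert x = 1
New median = 1
Changed? yes

Answer: yes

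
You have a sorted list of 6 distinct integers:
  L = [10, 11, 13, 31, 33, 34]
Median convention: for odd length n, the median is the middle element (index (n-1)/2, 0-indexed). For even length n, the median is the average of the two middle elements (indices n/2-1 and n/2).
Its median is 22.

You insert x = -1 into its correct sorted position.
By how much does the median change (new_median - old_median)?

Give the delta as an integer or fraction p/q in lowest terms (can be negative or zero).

Answer: -9

Derivation:
Old median = 22
After inserting x = -1: new sorted = [-1, 10, 11, 13, 31, 33, 34]
New median = 13
Delta = 13 - 22 = -9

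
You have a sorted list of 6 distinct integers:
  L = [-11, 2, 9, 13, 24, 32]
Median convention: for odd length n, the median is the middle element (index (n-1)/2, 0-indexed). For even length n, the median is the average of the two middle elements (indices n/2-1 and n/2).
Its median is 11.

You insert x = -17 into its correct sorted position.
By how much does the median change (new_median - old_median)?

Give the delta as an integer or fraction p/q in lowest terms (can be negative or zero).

Answer: -2

Derivation:
Old median = 11
After inserting x = -17: new sorted = [-17, -11, 2, 9, 13, 24, 32]
New median = 9
Delta = 9 - 11 = -2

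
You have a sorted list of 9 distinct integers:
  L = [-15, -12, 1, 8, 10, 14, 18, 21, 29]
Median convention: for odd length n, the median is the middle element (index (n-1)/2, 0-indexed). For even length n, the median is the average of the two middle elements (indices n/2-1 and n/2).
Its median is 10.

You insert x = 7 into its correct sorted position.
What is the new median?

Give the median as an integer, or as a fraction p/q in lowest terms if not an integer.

Old list (sorted, length 9): [-15, -12, 1, 8, 10, 14, 18, 21, 29]
Old median = 10
Insert x = 7
Old length odd (9). Middle was index 4 = 10.
New length even (10). New median = avg of two middle elements.
x = 7: 3 elements are < x, 6 elements are > x.
New sorted list: [-15, -12, 1, 7, 8, 10, 14, 18, 21, 29]
New median = 9

Answer: 9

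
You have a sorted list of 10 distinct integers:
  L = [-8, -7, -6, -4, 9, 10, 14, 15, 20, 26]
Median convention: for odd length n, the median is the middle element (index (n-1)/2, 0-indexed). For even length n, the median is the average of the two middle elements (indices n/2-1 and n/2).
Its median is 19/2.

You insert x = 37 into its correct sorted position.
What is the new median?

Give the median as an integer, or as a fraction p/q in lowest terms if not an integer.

Answer: 10

Derivation:
Old list (sorted, length 10): [-8, -7, -6, -4, 9, 10, 14, 15, 20, 26]
Old median = 19/2
Insert x = 37
Old length even (10). Middle pair: indices 4,5 = 9,10.
New length odd (11). New median = single middle element.
x = 37: 10 elements are < x, 0 elements are > x.
New sorted list: [-8, -7, -6, -4, 9, 10, 14, 15, 20, 26, 37]
New median = 10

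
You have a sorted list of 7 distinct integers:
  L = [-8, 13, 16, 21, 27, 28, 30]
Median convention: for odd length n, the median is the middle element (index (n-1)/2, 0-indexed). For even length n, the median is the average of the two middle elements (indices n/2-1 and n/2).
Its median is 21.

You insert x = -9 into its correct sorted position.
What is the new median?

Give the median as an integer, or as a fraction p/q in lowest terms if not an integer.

Answer: 37/2

Derivation:
Old list (sorted, length 7): [-8, 13, 16, 21, 27, 28, 30]
Old median = 21
Insert x = -9
Old length odd (7). Middle was index 3 = 21.
New length even (8). New median = avg of two middle elements.
x = -9: 0 elements are < x, 7 elements are > x.
New sorted list: [-9, -8, 13, 16, 21, 27, 28, 30]
New median = 37/2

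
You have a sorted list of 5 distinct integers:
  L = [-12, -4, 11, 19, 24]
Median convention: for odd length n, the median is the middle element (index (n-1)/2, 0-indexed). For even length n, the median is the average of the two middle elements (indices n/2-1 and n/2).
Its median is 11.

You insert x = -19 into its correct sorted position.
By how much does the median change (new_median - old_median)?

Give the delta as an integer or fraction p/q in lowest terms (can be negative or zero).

Old median = 11
After inserting x = -19: new sorted = [-19, -12, -4, 11, 19, 24]
New median = 7/2
Delta = 7/2 - 11 = -15/2

Answer: -15/2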